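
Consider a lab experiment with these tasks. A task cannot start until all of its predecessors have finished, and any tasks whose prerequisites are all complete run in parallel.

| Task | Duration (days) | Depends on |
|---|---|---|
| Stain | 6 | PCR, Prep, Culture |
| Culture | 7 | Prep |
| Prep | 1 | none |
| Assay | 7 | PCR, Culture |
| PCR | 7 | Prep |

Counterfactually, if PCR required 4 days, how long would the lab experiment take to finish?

Critical path before the change: Prep→PCR→Assay = 1+7+7 = 15 giving 15 days.
PCR lies on that path, so at 4 days the path becomes 12 days.
The binding chain switches to Prep→Culture→Assay = 1+7+7 = 15; finish 15 days.

15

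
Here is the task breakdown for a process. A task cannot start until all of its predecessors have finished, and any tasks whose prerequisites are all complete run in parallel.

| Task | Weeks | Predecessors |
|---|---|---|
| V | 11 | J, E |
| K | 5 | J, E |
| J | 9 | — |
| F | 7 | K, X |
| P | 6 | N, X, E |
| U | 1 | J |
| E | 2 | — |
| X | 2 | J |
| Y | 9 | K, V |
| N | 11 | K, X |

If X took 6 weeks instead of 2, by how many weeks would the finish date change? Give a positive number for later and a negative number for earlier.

Actual critical path: J→K→N→P = 9+5+11+6 = 31 ⇒ 31 weeks.
X has 3 weeks of float (longest path through it is 28).
New critical path: J→X→N→P = 9+6+11+6 = 32 ⇒ 32 weeks.
Change in finish: 32 − 31 = +1 weeks.

1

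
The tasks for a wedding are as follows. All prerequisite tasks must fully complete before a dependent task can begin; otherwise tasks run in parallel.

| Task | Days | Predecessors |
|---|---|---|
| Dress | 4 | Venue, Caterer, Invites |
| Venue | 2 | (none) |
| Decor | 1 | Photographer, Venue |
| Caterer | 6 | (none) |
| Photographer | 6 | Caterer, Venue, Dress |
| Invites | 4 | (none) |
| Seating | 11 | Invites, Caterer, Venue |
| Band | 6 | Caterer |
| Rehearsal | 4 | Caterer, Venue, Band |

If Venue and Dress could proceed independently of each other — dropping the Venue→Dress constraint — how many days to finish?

17

Original critical path: Caterer→Dress→Photographer→Decor = 6+4+6+1 = 17 ⇒ 17 days.
Dropping Venue→Dress doesn't change Dress's earliest start (6); another predecessor still binds.
After: Caterer→Dress→Photographer→Decor = 6+4+6+1 = 17 → 17 days.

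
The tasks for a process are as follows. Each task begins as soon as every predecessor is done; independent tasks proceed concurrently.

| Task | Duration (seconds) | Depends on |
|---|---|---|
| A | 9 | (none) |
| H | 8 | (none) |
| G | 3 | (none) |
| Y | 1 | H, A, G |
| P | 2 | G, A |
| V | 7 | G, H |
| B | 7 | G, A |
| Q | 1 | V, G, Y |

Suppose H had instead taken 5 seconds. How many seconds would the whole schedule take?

Actual critical path: H→V→Q = 8+7+1 = 16 ⇒ 16 seconds.
H lies on that path, so at 5 seconds the path becomes 13 seconds.
Now A→B = 9+7 = 16 is longest, so the finish becomes 16 seconds.

16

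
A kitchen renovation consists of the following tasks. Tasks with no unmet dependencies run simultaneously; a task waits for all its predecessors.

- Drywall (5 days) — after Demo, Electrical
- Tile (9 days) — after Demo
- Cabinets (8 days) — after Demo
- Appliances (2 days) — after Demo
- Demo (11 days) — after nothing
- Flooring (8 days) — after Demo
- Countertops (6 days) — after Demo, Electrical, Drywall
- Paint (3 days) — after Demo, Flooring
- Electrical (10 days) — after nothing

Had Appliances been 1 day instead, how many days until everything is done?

Actual critical path: Demo→Drywall→Countertops = 11+5+6 = 22 ⇒ 22 days.
Appliances is off the critical path — its longest chain is 13 days, giving 9 of slack.
The critical path is still Demo→Drywall→Countertops; finish is now 22 days.

22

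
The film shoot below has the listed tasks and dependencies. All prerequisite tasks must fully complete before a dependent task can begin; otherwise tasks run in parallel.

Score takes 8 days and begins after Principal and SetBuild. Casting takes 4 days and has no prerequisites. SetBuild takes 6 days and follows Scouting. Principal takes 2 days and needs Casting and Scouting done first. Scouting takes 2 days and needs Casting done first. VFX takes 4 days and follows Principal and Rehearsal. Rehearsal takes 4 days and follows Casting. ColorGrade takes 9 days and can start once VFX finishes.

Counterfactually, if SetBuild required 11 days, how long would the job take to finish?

25

Actual critical path: Casting→Scouting→Principal→VFX→ColorGrade = 4+2+2+4+9 = 21 ⇒ 21 days.
The longest path through SetBuild is only 20 days, so SetBuild has float 1.
New critical path: Casting→Scouting→SetBuild→Score = 4+2+11+8 = 25 ⇒ 25 days.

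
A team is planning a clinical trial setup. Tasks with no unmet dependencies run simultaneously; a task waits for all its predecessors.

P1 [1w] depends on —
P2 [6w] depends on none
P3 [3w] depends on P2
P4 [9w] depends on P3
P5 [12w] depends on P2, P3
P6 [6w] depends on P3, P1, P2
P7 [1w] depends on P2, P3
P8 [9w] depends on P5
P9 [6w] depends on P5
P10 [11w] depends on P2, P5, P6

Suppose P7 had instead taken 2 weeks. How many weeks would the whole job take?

Baseline: P2→P3→P5→P10 = 6+3+12+11 = 32 → 32 weeks.
P7 has 22 weeks of float (longest path through it is 10).
That remains the longest chain; total 32 weeks.

32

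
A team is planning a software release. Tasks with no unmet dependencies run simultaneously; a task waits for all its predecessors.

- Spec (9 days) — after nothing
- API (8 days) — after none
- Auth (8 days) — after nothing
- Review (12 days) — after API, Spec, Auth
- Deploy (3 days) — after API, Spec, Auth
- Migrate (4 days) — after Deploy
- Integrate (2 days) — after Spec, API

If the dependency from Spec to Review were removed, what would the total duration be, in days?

20

With the dependency in place, Spec→Review = 9+12 = 21 sets the finish at 21 days.
Without Spec→Review, Review's earliest start moves from 9 to 8.
The longest chain is now API→Review = 8+12 = 20, so the job takes 20 days.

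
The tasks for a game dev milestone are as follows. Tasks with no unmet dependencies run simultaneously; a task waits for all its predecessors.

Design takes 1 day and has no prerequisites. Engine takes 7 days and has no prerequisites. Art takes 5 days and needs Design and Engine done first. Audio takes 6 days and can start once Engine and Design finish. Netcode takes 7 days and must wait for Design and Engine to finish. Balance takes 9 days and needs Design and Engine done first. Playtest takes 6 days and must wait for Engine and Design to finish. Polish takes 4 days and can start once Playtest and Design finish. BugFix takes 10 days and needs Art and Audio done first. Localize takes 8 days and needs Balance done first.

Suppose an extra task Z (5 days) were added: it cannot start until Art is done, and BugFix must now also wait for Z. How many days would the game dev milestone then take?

27

Originally the game dev milestone takes 24 days.
With Z inserted, BugFix now waits for max(Art, Audio, Z).
New critical path: Engine→Art→Z→BugFix = 7+5+5+10 = 27 ⇒ 27 days.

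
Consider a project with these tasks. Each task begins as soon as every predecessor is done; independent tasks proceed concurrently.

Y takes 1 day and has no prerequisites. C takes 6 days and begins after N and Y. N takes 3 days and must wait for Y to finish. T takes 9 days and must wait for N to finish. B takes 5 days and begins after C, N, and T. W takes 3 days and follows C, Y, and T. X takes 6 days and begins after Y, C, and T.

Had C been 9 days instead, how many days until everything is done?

19

As given, the longest chain is Y→N→T→X = 1+3+9+6 = 19, so the finish is 19 days.
C is off the critical path — its longest chain is 16 days, giving 3 of slack.
No other chain overtakes it, so the finish is 19 days.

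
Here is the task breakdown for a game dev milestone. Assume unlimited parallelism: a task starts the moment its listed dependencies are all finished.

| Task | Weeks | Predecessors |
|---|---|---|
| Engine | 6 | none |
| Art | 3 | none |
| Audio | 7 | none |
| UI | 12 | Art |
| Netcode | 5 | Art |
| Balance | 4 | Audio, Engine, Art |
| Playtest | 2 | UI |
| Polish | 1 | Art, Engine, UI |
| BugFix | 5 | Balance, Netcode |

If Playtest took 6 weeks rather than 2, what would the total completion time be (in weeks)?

21

Actual critical path: Art→UI→Playtest = 3+12+2 = 17 ⇒ 17 weeks.
Playtest is on the critical path; changing it to 6 makes that path 21 weeks.
The critical path is still Art→UI→Playtest; finish is now 21 weeks.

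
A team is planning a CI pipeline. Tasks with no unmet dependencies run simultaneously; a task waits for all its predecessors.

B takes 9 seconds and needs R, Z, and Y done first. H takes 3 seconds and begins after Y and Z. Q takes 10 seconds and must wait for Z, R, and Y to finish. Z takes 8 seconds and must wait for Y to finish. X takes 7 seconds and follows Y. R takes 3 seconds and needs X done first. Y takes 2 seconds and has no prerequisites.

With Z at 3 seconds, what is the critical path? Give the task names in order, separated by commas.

Y, X, R, Q

Baseline: Y→X→R→Q = 2+7+3+10 = 22 → 22 seconds.
Z is off the critical path — its longest chain is 20 seconds, giving 2 of slack.
No other chain overtakes it, so the finish is 22 seconds.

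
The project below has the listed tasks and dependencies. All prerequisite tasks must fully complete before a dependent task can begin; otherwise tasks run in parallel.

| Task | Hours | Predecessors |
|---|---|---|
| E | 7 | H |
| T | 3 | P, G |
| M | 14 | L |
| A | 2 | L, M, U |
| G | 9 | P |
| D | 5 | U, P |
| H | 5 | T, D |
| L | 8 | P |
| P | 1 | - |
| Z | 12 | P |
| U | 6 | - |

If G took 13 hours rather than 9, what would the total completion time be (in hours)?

29

Critical path before the change: P→G→T→H→E = 1+9+3+5+7 = 25 giving 25 hours.
Since G is critical, the +4 change carries straight to that chain (now 29 hours).
That remains the longest chain; total 29 hours.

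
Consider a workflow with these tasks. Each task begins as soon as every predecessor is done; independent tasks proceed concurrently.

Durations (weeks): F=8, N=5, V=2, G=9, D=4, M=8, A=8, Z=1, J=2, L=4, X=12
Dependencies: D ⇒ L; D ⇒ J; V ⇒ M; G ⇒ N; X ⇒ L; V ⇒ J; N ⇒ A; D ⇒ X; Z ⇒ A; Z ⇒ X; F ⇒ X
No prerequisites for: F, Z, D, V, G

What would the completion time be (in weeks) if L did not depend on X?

Before: longest chain F→X→L = 8+12+4 = 24, finish 24.
Without X→L, L's earliest start moves from 20 to 4.
New critical path: G→N→A = 9+5+8 = 22 ⇒ 22 weeks.

22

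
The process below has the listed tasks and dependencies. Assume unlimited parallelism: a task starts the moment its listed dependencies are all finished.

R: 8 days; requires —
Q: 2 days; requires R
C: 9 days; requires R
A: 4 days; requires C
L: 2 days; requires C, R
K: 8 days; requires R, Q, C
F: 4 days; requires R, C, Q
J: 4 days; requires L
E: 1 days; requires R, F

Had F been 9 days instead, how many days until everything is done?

27

The binding path is R→C→K = 8+9+8 = 25; finish at 25 days.
The longest path through F is only 22 days, so F has float 3.
New critical path: R→C→F→E = 8+9+9+1 = 27 ⇒ 27 days.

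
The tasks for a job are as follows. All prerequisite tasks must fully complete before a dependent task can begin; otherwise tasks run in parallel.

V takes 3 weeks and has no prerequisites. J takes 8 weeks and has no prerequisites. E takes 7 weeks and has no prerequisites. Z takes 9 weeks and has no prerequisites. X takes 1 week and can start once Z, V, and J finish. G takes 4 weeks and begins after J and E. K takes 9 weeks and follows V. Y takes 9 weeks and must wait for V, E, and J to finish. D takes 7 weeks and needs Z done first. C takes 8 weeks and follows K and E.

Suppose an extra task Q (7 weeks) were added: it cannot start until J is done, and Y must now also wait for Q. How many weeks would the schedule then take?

24

Originally the schedule takes 20 weeks.
With Q inserted, Y now waits for max(V, E, J, Q).
New critical path: J→Q→Y = 8+7+9 = 24 ⇒ 24 weeks.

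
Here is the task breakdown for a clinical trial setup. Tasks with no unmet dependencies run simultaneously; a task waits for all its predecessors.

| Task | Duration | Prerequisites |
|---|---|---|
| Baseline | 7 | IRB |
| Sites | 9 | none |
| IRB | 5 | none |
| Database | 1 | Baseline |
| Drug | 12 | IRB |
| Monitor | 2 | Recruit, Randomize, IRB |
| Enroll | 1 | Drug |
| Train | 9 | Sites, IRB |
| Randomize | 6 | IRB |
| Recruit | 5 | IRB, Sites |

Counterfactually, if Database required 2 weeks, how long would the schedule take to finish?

Actual critical path: IRB→Drug→Enroll = 5+12+1 = 18 ⇒ 18 weeks.
Database is off the critical path — its longest chain is 13 weeks, giving 5 of slack.
That remains the longest chain; total 18 weeks.

18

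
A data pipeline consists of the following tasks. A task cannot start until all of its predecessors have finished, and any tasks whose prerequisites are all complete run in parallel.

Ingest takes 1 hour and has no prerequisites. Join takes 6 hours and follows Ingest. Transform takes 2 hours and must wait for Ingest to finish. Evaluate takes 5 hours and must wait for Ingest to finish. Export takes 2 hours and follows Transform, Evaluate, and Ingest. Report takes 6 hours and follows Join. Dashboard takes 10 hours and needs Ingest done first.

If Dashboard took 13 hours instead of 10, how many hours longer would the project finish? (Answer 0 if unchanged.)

1

The binding path is Ingest→Join→Report = 1+6+6 = 13; finish at 13 hours.
Dashboard is off the critical path — its longest chain is 11 hours, giving 2 of slack.
The binding chain switches to Ingest→Dashboard = 1+13 = 14; finish 14 hours.
Change in finish: 14 − 13 = +1 hours.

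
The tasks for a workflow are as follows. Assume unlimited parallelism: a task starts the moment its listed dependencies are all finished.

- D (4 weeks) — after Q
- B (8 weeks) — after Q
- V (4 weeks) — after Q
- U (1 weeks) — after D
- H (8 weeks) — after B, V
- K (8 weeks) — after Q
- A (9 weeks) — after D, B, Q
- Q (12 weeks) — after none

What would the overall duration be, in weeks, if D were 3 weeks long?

The binding path is Q→B→A = 12+8+9 = 29; finish at 29 weeks.
D is off the critical path — its longest chain is 25 weeks, giving 4 of slack.
No other chain overtakes it, so the finish is 29 weeks.

29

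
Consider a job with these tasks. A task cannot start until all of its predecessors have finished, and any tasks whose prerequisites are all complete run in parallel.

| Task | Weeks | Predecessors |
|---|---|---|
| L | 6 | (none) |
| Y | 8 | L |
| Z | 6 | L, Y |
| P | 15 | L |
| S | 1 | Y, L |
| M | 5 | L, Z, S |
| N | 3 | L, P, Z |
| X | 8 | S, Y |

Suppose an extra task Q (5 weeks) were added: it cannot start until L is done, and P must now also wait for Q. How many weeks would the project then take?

Originally the project takes 25 weeks.
With Q inserted, P now waits for max(L, Q).
New critical path: L→Q→P→N = 6+5+15+3 = 29 ⇒ 29 weeks.

29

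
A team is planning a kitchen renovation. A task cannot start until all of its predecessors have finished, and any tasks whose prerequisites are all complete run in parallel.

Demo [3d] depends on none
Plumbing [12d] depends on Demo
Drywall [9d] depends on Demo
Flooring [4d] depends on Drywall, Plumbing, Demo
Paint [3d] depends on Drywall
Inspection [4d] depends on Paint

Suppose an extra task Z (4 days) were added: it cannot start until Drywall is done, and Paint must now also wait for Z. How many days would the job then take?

23

Originally the job takes 19 days.
With Z inserted, Paint now waits for max(Drywall, Z).
New critical path: Demo→Drywall→Z→Paint→Inspection = 3+9+4+3+4 = 23 ⇒ 23 days.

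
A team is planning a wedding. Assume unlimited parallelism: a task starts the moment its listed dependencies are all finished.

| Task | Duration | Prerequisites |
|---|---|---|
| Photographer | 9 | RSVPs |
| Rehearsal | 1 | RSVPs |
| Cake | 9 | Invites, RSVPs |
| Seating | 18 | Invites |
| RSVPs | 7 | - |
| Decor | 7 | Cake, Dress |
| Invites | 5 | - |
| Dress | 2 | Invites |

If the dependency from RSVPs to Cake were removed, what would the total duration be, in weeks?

23

Before: longest chain Invites→Seating = 5+18 = 23, finish 23.
Without RSVPs→Cake, Cake's earliest start moves from 7 to 5.
New critical path: Invites→Seating = 5+18 = 23 ⇒ 23 weeks.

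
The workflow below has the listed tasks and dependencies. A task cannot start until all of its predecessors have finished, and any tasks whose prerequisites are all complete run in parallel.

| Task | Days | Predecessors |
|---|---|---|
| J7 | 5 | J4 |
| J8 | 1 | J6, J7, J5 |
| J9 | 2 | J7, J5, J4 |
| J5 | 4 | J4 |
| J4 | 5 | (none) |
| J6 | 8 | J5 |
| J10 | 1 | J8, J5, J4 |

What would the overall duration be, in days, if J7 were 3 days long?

19

The binding path is J4→J5→J6→J8→J10 = 5+4+8+1+1 = 19; finish at 19 days.
The longest path through J7 is only 12 days, so J7 has float 7.
That remains the longest chain; total 19 days.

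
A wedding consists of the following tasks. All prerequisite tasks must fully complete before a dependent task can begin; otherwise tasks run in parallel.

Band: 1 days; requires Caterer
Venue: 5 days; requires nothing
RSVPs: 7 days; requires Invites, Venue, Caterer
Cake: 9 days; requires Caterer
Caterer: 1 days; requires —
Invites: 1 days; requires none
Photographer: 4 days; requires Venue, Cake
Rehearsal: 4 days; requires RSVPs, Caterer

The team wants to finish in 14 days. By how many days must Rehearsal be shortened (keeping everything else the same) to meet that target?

2

Current finish: 16 days; target: 14.
Rehearsal is on every critical path, so each day cut from Rehearsal cuts the finish by one (this holds down to a finish of 14).
Need 16 − 14 = 2 days off Rehearsal → Rehearsal becomes 2 days, finish becomes 14.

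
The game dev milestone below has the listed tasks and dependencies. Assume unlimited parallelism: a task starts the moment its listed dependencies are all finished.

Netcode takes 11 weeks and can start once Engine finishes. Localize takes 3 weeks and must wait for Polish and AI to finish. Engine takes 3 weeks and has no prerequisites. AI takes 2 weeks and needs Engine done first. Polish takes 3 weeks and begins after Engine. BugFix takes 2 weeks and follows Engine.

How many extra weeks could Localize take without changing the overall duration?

5

Engine→Netcode = 3+11 = 14 sets the makespan at 14 weeks.
Longest path through Localize: 9 weeks (earliest finish 9, latest finish 14).
Float = 14 − 9 = 5.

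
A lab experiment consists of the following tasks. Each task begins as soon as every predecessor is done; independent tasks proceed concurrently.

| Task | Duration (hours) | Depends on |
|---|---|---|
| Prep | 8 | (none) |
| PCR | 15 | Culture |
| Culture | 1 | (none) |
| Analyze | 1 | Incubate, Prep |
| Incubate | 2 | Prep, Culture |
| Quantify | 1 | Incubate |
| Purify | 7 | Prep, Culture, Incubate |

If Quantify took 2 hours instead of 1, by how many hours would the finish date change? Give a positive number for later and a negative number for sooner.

0

The binding path is Prep→Incubate→Purify = 8+2+7 = 17; finish at 17 hours.
The longest path through Quantify is only 11 hours, so Quantify has float 6.
The critical path is still Prep→Incubate→Purify; finish is now 17 hours.
Change in finish: 17 − 17 = +0 hours.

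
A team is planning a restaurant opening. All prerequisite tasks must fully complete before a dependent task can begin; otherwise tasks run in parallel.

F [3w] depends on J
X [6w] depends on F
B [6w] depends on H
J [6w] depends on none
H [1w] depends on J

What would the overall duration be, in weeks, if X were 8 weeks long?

17

Actual critical path: J→F→X = 6+3+6 = 15 ⇒ 15 weeks.
X is on the critical path; changing it to 8 makes that path 17 weeks.
That remains the longest chain; total 17 weeks.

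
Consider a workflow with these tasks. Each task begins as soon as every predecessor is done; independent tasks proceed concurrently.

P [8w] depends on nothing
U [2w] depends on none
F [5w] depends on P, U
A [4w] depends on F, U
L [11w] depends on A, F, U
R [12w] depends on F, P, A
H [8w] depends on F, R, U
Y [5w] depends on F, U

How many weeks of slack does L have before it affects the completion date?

9

Critical path: P→F→A→R→H = 8+5+4+12+8 = 37, so the finish is 37 weeks.
Longest path through L: 28 weeks (earliest finish 28, latest finish 37).
So L can slip 37 − 28 = 9 weeks.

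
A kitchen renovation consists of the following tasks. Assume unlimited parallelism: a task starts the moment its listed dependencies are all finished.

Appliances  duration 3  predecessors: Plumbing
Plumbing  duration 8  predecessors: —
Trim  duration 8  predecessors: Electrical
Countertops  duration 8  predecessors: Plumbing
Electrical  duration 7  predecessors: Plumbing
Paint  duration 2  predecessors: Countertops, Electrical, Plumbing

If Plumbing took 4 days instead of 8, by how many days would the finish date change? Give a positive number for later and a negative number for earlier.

-4

Critical path before the change: Plumbing→Electrical→Trim = 8+7+8 = 23 giving 23 days.
Plumbing lies on that path, so at 4 days the path becomes 19 days.
The critical path is still Plumbing→Electrical→Trim; finish is now 19 days.
Change in finish: 19 − 23 = -4 days.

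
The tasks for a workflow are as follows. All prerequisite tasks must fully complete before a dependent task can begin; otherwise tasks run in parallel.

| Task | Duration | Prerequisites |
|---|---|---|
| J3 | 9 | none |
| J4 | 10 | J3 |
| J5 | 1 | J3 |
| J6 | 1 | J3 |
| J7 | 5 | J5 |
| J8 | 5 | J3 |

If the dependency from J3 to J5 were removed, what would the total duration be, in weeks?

19

With the dependency in place, J3→J4 = 9+10 = 19 sets the finish at 19 weeks.
Without J3→J5, J5's earliest start moves from 9 to 0.
New critical path: J3→J4 = 9+10 = 19 ⇒ 19 weeks.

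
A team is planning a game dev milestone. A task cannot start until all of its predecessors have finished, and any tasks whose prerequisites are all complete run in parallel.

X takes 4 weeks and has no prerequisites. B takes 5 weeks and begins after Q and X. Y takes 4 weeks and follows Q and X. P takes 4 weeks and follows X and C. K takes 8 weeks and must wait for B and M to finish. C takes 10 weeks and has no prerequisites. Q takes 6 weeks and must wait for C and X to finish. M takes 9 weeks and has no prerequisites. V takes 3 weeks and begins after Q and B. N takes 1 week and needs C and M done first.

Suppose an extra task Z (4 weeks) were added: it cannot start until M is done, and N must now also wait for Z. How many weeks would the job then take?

29

Originally the job takes 29 weeks.
With Z inserted, N now waits for max(C, M, Z).
New critical path: C→Q→B→K = 10+6+5+8 = 29 ⇒ 29 weeks.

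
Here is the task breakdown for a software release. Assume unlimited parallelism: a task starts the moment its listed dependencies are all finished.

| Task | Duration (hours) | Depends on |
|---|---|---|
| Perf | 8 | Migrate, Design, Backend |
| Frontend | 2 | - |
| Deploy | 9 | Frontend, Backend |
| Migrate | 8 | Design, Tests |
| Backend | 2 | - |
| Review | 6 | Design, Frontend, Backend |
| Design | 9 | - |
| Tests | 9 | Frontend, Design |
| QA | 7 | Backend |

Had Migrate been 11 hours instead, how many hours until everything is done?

37

Baseline: Design→Tests→Migrate→Perf = 9+9+8+8 = 34 → 34 hours.
Since Migrate is critical, the +3 change carries straight to that chain (now 37 hours).
The critical path is still Design→Tests→Migrate→Perf; finish is now 37 hours.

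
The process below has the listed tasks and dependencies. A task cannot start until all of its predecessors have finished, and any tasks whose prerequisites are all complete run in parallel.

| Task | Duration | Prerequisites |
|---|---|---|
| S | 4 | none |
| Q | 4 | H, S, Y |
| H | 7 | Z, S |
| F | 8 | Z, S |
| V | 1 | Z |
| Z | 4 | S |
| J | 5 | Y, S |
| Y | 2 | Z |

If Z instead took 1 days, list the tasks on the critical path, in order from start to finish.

Baseline: S→Z→H→Q = 4+4+7+4 = 19 → 19 days.
Since Z is critical, the -3 change carries straight to that chain (now 16 days).
No other chain overtakes it, so the finish is 16 days.

S, Z, H, Q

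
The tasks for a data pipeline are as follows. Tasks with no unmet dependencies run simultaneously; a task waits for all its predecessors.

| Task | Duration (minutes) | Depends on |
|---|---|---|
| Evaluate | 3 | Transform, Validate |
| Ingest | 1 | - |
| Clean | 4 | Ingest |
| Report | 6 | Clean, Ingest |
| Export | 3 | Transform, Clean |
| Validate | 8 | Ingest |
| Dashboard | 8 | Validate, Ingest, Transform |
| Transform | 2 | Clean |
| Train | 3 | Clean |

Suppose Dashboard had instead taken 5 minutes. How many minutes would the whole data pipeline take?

Critical path before the change: Ingest→Validate→Dashboard = 1+8+8 = 17 giving 17 minutes.
Since Dashboard is critical, the -3 change carries straight to that chain (now 14 minutes).
That remains the longest chain; total 14 minutes.

14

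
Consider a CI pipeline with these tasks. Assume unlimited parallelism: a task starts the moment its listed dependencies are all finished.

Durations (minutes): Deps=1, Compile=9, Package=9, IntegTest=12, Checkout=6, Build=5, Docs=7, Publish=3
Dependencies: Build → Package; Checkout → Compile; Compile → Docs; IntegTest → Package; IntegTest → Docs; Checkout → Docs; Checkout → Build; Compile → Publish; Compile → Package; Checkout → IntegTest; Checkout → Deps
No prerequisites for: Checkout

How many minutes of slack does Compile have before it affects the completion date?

3

The longest chain is Checkout→IntegTest→Package = 6+12+9 = 27; overall finish 27 minutes.
Compile finishes as early as 15 and must finish by 18.
Slack of Compile = 9 − 6 = 3 minutes.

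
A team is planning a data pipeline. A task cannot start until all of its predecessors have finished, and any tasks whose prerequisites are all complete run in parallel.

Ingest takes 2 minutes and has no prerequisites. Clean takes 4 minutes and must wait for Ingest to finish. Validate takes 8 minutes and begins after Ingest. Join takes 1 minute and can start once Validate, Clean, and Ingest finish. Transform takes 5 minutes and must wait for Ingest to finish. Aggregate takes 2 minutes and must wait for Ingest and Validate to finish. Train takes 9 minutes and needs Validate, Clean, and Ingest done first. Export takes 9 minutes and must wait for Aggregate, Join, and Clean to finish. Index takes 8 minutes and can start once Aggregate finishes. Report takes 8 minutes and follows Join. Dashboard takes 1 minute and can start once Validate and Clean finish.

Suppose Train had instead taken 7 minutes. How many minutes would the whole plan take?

Actual critical path: Ingest→Validate→Aggregate→Export = 2+8+2+9 = 21 ⇒ 21 minutes.
The longest path through Train is only 19 minutes, so Train has float 2.
The critical path is still Ingest→Validate→Aggregate→Export; finish is now 21 minutes.

21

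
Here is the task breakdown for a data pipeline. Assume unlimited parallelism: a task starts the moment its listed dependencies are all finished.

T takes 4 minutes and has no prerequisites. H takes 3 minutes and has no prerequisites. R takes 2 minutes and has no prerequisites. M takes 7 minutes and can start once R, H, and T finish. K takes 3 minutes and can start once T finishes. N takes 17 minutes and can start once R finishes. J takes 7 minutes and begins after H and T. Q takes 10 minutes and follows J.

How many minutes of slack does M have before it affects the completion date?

10

The longest chain is T→J→Q = 4+7+10 = 21; overall finish 21 minutes.
M finishes as early as 11 and must finish by 21.
So M can slip 21 − 11 = 10 minutes.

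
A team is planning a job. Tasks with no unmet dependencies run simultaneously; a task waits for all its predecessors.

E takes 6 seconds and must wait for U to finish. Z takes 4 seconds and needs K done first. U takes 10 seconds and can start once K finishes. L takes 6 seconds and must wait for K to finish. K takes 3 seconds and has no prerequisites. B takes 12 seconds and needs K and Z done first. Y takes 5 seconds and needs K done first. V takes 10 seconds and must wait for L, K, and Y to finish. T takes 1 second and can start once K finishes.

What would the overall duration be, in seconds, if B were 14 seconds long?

The binding path is K→Z→B = 3+4+12 = 19; finish at 19 seconds.
B is on the critical path; changing it to 14 makes that path 21 seconds.
The critical path is still K→Z→B; finish is now 21 seconds.

21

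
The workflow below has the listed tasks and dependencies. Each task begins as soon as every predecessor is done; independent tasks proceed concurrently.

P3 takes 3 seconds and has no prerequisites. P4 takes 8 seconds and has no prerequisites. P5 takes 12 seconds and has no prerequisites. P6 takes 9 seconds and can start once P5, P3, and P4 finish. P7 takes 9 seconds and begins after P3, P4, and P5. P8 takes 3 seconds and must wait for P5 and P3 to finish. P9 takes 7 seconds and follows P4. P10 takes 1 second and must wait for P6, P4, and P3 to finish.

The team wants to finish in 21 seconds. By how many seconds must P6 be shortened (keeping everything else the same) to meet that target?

1

Current finish: 22 seconds; target: 21.
P6 is on every critical path, so each second cut from P6 cuts the finish by one (this holds down to a finish of 21).
Need 22 − 21 = 1 second off P6 → P6 becomes 8 seconds, finish becomes 21.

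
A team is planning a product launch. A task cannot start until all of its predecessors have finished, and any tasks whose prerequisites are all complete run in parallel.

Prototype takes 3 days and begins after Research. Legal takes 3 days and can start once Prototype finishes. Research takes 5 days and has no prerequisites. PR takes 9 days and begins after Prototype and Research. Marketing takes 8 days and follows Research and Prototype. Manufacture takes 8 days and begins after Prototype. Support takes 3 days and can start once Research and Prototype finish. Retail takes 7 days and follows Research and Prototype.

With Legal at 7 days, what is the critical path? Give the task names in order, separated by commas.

As given, the longest chain is Research→Prototype→PR = 5+3+9 = 17, so the finish is 17 days.
Legal has 6 days of float (longest path through it is 11).
That remains the longest chain; total 17 days.

Research, Prototype, PR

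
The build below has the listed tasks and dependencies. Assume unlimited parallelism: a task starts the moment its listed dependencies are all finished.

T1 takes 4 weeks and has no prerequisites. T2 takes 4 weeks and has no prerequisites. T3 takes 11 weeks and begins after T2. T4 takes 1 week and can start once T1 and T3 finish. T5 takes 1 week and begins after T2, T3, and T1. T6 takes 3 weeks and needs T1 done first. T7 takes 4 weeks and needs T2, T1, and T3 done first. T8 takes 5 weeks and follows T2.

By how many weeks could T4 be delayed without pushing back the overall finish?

The longest chain is T2→T3→T7 = 4+11+4 = 19; overall finish 19 weeks.
T4 finishes as early as 16 and must finish by 19.
Float = 19 − 16 = 3.

3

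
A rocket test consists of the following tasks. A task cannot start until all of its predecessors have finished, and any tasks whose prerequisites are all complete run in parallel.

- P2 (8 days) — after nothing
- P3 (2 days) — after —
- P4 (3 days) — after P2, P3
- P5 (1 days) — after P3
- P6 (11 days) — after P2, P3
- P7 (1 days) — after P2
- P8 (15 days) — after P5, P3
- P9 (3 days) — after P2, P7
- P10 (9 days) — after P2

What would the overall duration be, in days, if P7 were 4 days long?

19

Baseline: P2→P6 = 8+11 = 19 → 19 days.
P7 is off the critical path — its longest chain is 12 days, giving 7 of slack.
That remains the longest chain; total 19 days.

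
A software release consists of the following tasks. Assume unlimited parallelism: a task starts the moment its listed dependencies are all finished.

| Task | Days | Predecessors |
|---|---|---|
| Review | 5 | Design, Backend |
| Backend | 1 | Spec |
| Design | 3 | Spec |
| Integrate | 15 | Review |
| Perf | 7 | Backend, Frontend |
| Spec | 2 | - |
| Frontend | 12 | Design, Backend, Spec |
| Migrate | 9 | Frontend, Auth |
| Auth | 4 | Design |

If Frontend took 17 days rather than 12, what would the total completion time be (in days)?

31

Critical path before the change: Spec→Design→Frontend→Migrate = 2+3+12+9 = 26 giving 26 days.
Frontend lies on that path, so at 17 days the path becomes 31 days.
The critical path is still Spec→Design→Frontend→Migrate; finish is now 31 days.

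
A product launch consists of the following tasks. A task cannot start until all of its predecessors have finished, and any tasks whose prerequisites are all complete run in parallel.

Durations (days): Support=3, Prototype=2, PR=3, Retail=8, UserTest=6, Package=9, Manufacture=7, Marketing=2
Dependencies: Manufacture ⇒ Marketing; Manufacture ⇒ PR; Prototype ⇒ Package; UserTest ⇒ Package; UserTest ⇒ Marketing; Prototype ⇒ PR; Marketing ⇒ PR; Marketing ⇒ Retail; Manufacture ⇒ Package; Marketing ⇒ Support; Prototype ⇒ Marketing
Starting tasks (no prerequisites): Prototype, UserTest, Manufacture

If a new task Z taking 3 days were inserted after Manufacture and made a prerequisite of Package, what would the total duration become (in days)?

Originally the product launch takes 17 days.
With Z inserted, Package now waits for max(UserTest, Manufacture, Prototype, Z).
New critical path: Manufacture→Z→Package = 7+3+9 = 19 ⇒ 19 days.

19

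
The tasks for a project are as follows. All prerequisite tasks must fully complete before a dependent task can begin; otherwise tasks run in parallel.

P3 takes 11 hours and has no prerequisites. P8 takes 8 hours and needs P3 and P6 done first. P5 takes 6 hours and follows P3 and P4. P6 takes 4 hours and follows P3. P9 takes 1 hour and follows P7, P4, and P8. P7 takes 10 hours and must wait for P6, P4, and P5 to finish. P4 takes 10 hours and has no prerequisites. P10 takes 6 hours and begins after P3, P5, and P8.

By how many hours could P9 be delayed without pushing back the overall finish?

The longest chain is P3→P6→P8→P10 = 11+4+8+6 = 29; overall finish 29 hours.
P9 finishes as early as 28 and must finish by 29.
So P9 can slip 29 − 28 = 1 hour.

1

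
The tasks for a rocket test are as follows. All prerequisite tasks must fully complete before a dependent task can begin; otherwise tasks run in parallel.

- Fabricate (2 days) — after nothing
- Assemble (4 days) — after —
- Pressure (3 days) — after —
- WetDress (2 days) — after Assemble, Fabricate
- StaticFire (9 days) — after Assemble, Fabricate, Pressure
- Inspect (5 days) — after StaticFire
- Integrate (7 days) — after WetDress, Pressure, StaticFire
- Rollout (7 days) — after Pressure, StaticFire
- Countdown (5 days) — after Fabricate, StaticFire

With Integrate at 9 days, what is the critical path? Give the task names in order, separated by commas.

The binding path is Assemble→StaticFire→Integrate = 4+9+7 = 20; finish at 20 days.
Since Integrate is critical, the +2 change carries straight to that chain (now 22 days).
The critical path is still Assemble→StaticFire→Integrate; finish is now 22 days.

Assemble, StaticFire, Integrate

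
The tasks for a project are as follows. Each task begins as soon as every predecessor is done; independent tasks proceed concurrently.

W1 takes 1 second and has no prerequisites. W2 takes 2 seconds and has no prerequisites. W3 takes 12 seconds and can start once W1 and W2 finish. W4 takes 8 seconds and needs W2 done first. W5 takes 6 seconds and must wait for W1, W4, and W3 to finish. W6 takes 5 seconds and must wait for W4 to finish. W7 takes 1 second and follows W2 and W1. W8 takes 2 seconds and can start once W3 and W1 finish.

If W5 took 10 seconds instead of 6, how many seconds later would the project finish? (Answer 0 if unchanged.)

4

Baseline: W2→W3→W5 = 2+12+6 = 20 → 20 seconds.
W5 lies on that path, so at 10 seconds the path becomes 24 seconds.
That remains the longest chain; total 24 seconds.
Change in finish: 24 − 20 = +4 seconds.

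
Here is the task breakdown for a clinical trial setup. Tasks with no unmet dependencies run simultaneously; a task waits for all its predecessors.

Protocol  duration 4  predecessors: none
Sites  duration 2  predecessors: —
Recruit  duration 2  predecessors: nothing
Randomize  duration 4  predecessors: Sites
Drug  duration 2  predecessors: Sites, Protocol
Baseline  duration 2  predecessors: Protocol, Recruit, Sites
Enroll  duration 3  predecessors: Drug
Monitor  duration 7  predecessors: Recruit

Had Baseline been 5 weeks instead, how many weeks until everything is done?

As given, the longest chain is Protocol→Drug→Enroll = 4+2+3 = 9, so the finish is 9 weeks.
The longest path through Baseline is only 6 weeks, so Baseline has float 3.
That remains the longest chain; total 9 weeks.

9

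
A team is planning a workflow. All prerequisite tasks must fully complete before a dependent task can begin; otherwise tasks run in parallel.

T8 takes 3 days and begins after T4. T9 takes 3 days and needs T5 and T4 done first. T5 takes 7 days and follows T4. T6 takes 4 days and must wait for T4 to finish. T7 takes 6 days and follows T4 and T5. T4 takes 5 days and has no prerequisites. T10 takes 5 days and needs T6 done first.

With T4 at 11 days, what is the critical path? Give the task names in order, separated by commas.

T4, T5, T7

As given, the longest chain is T4→T5→T7 = 5+7+6 = 18, so the finish is 18 days.
T4 is on the critical path; changing it to 11 makes that path 24 days.
The critical path is still T4→T5→T7; finish is now 24 days.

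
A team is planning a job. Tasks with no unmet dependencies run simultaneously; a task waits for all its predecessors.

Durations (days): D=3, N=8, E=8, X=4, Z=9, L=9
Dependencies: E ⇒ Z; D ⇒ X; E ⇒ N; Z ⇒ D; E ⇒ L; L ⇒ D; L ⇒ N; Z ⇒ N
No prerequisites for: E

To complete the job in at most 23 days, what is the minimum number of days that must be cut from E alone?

Current finish: 25 days; target: 23.
E is on every critical path, so each day cut from E cuts the finish by one (this holds down to a finish of 18).
Need 25 − 23 = 2 days off E → E becomes 6 days, finish becomes 23.

2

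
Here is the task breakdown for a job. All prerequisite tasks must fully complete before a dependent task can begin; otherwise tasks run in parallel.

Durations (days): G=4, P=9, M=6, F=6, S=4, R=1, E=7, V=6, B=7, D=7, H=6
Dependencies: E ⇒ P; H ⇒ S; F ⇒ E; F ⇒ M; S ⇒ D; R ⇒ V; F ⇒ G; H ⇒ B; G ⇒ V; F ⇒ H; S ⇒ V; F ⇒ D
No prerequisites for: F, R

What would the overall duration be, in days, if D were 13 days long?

29

As given, the longest chain is F→H→S→D = 6+6+4+7 = 23, so the finish is 23 days.
Since D is critical, the +6 change carries straight to that chain (now 29 days).
That remains the longest chain; total 29 days.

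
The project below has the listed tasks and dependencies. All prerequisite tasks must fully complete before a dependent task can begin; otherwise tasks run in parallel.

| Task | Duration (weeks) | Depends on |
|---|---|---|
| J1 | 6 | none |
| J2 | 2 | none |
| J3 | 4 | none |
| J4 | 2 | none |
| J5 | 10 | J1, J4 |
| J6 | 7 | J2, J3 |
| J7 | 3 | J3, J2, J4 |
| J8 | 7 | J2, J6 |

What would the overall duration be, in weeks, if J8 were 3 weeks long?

Critical path before the change: J3→J6→J8 = 4+7+7 = 18 giving 18 weeks.
J8 lies on that path, so at 3 weeks the path becomes 14 weeks.
Now J1→J5 = 6+10 = 16 is longest, so the finish becomes 16 weeks.

16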